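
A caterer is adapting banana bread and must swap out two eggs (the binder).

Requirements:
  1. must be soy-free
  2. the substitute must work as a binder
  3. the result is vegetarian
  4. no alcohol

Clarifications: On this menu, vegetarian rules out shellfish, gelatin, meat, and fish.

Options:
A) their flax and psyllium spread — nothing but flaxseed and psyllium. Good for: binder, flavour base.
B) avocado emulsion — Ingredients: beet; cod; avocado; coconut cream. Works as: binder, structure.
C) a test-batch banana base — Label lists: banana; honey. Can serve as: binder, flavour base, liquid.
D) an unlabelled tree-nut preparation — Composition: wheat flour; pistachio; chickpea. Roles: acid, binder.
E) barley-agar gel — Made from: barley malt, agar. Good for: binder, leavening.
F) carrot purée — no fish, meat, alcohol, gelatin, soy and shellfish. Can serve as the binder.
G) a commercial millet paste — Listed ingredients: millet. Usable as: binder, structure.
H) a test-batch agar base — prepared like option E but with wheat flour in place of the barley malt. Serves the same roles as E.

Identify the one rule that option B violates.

usable as a binder: satisfied
vegetarian: has cod — fails
alcohol-free: satisfied
soy-free: satisfied

vegetarian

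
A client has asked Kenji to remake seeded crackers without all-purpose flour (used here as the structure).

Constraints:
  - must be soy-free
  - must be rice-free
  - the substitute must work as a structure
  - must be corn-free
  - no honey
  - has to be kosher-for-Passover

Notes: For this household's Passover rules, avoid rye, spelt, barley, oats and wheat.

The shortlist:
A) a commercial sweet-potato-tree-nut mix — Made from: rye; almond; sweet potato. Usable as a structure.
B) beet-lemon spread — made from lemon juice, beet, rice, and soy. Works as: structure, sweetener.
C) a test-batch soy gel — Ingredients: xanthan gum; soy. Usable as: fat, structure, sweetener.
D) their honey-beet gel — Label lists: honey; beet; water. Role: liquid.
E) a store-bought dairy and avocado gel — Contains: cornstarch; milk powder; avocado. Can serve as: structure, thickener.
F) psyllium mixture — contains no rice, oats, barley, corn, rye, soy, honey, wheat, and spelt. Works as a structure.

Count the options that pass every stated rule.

A: has rye, so not kosher-for-Passover — out
B: has rice, so not rice-free; has soy, so not soy-free — no
C: has soy, so not soy-free — out
D: not usable as a structure; has honey, so not honey-free — no
E: has cornstarch, so not corn-free — no
F: works as a structure, no soy, no honey — keep

1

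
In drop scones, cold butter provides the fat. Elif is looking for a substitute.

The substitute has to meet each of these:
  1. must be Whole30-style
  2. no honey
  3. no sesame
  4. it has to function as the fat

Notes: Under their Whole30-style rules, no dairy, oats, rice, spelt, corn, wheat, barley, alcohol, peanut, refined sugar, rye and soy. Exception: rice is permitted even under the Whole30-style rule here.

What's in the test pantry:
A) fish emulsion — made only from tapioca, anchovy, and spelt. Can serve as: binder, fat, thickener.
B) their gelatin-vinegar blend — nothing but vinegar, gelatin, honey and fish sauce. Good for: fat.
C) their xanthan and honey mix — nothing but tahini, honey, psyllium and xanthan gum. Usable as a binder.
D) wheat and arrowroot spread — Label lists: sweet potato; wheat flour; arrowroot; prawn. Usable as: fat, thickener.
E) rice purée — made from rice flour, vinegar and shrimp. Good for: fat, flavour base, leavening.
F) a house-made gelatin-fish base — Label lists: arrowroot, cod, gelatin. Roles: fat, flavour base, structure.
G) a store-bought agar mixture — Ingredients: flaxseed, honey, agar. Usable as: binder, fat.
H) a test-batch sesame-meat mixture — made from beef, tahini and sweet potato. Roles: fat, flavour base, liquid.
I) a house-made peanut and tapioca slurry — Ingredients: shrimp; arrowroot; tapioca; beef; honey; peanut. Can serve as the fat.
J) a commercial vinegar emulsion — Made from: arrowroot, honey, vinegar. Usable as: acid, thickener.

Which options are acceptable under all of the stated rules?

E, F

A: has spelt, so not Whole30-style — reject
B: has honey, so not honey-free — reject
C: not usable as a fat; has honey, so not honey-free (and 1 more) — reject
D: has wheat flour, so not Whole30-style — out
E: rice is permitted under the Whole30-style carve-out; nothing else excluded — keep
F: only cod, gelatin, and arrowroot; none excluded — OK
G: has honey, so not honey-free — out
H: has tahini, so not sesame-free — no
I: has peanut, so not Whole30-style; has honey, so not honey-free — out
J: not usable as a fat; has honey, so not honey-free — out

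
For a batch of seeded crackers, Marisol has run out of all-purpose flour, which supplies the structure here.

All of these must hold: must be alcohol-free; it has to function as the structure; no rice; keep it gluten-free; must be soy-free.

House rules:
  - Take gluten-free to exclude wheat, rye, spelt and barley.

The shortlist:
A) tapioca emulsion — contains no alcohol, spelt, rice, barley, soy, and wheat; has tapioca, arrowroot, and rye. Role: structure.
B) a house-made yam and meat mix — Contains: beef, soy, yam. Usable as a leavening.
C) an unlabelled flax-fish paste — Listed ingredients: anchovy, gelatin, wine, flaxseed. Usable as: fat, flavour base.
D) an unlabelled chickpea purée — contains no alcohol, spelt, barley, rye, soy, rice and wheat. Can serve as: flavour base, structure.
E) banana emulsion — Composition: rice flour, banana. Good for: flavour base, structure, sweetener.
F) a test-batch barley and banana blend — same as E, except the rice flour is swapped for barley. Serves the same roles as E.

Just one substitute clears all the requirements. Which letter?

A: has rye, so not gluten-free — no
B: not usable as a structure; has soy, so not soy-free — no
C: not usable as a structure; has wine, so not alcohol-free — reject
D: nothing on the exclusion list — valid
E: has rice flour, so not rice-free — no
F: has barley, so not gluten-free — no

D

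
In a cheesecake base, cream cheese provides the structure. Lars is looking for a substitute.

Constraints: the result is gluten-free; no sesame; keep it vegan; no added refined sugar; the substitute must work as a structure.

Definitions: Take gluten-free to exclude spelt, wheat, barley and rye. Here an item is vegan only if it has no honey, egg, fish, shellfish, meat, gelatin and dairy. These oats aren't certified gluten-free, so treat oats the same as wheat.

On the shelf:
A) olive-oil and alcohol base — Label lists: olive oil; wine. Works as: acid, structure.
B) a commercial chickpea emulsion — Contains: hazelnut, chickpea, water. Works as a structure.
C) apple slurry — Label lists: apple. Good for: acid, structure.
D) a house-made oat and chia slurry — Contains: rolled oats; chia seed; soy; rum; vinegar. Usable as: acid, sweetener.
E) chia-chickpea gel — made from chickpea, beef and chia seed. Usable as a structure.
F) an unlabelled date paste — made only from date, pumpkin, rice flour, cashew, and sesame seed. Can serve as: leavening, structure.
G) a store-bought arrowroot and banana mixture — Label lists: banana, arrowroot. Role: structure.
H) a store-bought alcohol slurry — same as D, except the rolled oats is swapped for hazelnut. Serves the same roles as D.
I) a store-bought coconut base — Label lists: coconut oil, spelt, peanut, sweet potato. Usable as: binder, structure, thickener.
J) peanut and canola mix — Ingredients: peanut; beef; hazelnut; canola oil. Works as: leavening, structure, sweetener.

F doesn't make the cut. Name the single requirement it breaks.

usable as a structure: satisfied
gluten-free: satisfied
vegan: satisfied
sesame-free: has sesame seed — fails
no-added-sugar: satisfied

sesame-free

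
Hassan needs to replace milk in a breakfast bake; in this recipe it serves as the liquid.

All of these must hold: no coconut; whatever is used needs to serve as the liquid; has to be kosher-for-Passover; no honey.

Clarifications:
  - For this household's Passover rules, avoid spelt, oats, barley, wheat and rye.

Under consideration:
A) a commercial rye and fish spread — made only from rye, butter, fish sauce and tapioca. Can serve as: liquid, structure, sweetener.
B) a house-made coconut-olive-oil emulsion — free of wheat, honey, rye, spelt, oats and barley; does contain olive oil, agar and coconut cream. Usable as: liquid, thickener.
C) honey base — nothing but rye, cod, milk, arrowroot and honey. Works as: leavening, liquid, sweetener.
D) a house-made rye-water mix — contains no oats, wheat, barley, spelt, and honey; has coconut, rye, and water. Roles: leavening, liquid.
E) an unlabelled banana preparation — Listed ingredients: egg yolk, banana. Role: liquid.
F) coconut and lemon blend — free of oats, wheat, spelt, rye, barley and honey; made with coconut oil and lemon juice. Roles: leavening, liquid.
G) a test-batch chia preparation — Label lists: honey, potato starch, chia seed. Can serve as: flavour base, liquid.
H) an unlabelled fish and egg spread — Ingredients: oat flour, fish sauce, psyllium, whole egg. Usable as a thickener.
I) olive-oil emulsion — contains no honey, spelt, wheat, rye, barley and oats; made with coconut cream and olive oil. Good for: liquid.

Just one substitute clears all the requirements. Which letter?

A: has rye, so not kosher-for-Passover — out
B: has coconut cream, so not coconut-free — no
C: has rye, so not kosher-for-Passover; has honey, so not honey-free — reject
D: has rye, so not kosher-for-Passover; has coconut, so not coconut-free — reject
E: nothing on the exclusion list — valid
F: has coconut oil, so not coconut-free — no
G: has honey, so not honey-free — no
H: not usable as a liquid; has oat flour, so not kosher-for-Passover — out
I: has coconut cream, so not coconut-free — reject

E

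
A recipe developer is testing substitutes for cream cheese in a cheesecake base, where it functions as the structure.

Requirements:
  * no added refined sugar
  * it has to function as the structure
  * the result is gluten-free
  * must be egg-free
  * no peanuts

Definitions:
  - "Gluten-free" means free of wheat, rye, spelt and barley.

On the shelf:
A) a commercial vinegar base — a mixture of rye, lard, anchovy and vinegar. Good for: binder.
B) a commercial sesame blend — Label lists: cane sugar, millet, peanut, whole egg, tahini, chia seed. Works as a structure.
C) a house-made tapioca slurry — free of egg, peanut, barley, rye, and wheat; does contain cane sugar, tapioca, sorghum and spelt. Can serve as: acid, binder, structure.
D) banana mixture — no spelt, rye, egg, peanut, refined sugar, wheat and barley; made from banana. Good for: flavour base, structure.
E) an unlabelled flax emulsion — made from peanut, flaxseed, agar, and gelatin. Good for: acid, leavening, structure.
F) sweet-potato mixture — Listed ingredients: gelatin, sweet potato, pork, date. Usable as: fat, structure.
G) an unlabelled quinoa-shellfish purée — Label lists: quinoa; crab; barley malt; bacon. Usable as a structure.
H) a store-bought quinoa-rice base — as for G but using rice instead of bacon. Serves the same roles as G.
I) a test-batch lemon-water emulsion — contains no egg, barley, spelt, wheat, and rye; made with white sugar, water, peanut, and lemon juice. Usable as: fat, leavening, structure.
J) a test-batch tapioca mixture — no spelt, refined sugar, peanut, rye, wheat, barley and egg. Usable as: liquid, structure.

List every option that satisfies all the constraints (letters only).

A: not usable as a structure; has rye, so not gluten-free — reject
B: has whole egg, so not egg-free; has cane sugar, so not no-added-sugar (and 1 more) — no
C: has spelt, so not gluten-free; has cane sugar, so not no-added-sugar — reject
D: no refined sugar, no egg — valid
E: has peanut, so not peanut-free — out
F: works as a structure, gluten-free, no egg — valid
G: has barley malt, so not gluten-free — reject
H: has barley malt, so not gluten-free — no
I: has white sugar, so not no-added-sugar; has peanut, so not peanut-free — reject
J: gluten-free, no peanut — keep

D, F, J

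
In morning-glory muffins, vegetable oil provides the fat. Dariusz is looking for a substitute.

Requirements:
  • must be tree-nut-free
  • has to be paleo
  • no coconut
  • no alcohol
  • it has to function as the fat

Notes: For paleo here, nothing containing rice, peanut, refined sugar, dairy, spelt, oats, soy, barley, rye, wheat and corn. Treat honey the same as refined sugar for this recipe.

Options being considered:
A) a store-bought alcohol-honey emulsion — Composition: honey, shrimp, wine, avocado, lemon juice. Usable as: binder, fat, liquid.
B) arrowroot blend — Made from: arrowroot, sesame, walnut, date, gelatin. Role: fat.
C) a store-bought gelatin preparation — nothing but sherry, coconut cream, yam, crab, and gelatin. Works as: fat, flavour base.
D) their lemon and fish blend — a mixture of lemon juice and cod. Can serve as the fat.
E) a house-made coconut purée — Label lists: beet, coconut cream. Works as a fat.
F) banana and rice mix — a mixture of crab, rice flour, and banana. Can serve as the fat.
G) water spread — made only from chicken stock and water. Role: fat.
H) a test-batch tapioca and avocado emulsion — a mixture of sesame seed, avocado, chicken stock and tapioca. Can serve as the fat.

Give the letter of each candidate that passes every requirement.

A: has honey, so not paleo; has wine, so not alcohol-free — no
B: has walnut, so not tree-nut-free — no
C: has sherry, so not alcohol-free; has coconut cream, so not coconut-free — reject
D: only cod and lemon juice; none excluded — OK
E: has coconut cream, so not coconut-free — reject
F: has rice flour, so not paleo — no
G: only chicken stock and water; none excluded — valid
H: no tree nuts, no coconut — keep

D, G, H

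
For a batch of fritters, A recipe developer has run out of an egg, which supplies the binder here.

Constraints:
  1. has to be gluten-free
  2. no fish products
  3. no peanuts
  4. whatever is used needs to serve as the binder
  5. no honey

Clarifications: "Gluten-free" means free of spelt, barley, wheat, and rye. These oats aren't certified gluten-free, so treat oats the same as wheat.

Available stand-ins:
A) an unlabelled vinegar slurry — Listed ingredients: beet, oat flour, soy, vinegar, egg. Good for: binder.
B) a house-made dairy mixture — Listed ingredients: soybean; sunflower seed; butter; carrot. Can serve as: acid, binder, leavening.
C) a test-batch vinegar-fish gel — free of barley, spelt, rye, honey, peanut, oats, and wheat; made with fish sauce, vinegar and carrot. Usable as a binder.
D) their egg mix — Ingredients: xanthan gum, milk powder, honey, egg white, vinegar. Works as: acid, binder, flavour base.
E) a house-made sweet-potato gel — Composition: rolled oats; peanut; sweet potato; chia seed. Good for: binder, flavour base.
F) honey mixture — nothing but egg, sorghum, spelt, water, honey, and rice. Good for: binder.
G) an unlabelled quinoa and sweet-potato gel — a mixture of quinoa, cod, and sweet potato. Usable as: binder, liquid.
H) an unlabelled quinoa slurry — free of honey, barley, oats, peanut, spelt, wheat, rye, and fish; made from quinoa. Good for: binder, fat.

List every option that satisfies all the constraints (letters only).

B, H

A: has oat flour, so not gluten-free — reject
B: no fish, no honey — OK
C: has fish sauce, so not fish-free — reject
D: has honey, so not honey-free — out
E: has rolled oats, so not gluten-free; has peanut, so not peanut-free — no
F: has spelt, so not gluten-free; has honey, so not honey-free — out
G: has cod, so not fish-free — out
H: no honey, gluten-free — OK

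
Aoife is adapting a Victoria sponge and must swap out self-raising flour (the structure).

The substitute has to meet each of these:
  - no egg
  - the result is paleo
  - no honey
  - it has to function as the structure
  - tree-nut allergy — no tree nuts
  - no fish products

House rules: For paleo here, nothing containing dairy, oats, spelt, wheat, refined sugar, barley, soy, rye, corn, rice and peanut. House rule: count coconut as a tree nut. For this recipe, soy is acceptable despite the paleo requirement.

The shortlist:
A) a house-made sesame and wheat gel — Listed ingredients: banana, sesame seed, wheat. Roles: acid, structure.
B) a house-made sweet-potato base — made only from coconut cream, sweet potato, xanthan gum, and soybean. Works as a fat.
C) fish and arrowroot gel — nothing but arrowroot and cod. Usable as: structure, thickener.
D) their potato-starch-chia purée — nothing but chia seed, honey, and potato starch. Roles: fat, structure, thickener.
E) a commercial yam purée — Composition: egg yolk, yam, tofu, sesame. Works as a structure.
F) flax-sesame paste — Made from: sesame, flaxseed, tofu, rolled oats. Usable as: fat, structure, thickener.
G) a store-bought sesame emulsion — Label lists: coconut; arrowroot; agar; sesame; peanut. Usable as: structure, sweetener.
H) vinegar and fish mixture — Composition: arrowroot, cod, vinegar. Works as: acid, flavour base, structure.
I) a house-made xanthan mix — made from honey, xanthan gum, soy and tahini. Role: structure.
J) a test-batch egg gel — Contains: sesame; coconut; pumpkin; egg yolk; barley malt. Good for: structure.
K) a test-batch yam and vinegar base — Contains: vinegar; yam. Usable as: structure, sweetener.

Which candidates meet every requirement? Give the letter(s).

A: has wheat, so not paleo — reject
B: not usable as a structure; has coconut cream, so not tree-nut-free — reject
C: has cod, so not fish-free — out
D: has honey, so not honey-free — reject
E: has egg yolk, so not egg-free — no
F: has rolled oats, so not paleo — no
G: has peanut, so not paleo; has coconut, so not tree-nut-free — no
H: has cod, so not fish-free — reject
I: has honey, so not honey-free — no
J: has barley malt, so not paleo; has coconut, so not tree-nut-free (and 1 more) — no
K: only yam and vinegar; none excluded — valid

K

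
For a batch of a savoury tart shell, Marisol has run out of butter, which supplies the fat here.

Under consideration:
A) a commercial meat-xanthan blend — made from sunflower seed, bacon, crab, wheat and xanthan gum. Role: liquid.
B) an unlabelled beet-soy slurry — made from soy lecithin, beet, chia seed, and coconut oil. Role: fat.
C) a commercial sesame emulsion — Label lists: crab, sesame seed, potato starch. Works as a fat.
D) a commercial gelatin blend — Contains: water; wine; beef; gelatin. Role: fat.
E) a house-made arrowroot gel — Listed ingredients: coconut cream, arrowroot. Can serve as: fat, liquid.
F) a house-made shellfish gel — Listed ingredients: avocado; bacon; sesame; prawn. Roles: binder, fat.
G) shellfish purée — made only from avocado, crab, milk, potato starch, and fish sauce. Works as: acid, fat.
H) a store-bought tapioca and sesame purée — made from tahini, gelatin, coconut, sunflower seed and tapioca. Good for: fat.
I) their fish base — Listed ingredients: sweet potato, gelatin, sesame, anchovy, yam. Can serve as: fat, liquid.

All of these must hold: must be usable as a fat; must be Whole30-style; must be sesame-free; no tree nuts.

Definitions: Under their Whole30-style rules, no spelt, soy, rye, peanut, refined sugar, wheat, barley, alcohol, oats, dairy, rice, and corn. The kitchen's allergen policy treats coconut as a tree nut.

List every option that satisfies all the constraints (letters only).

A: not usable as a fat; has wheat, so not Whole30-style — no
B: has soy lecithin, so not Whole30-style; has coconut oil, so not tree-nut-free — out
C: has sesame seed, so not sesame-free — reject
D: has wine, so not Whole30-style — out
E: has coconut cream, so not tree-nut-free — reject
F: has sesame, so not sesame-free — out
G: has milk, so not Whole30-style — reject
H: has coconut, so not tree-nut-free; has tahini, so not sesame-free — no
I: has sesame, so not sesame-free — out

none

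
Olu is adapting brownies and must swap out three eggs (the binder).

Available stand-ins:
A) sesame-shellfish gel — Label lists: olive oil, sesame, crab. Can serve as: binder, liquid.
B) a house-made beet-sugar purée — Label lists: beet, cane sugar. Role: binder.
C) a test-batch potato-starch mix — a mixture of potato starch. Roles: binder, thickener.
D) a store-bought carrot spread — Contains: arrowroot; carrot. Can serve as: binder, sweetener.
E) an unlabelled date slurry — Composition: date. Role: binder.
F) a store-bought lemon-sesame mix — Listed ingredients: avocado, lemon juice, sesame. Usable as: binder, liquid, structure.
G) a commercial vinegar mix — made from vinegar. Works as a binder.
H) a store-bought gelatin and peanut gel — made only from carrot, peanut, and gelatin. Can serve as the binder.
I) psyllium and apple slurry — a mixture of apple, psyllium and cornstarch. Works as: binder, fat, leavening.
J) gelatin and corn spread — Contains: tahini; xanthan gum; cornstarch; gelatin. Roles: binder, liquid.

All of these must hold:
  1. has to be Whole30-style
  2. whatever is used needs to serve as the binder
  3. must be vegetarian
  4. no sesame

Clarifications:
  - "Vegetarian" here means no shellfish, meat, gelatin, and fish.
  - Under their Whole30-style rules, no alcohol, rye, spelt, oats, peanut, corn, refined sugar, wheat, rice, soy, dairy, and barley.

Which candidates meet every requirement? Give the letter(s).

C, D, E, G

A: has crab, so not vegetarian; has sesame, so not sesame-free — no
B: has cane sugar, so not Whole30-style — no
C: works as a binder, no sesame, vegetarian — OK
D: all constraints satisfied — OK
E: only date; none excluded — valid
F: has sesame, so not sesame-free — out
G: only vinegar; none excluded — keep
H: has gelatin, so not vegetarian; has peanut, so not Whole30-style — no
I: has cornstarch, so not Whole30-style — no
J: has gelatin, so not vegetarian; has cornstarch, so not Whole30-style (and 1 more) — reject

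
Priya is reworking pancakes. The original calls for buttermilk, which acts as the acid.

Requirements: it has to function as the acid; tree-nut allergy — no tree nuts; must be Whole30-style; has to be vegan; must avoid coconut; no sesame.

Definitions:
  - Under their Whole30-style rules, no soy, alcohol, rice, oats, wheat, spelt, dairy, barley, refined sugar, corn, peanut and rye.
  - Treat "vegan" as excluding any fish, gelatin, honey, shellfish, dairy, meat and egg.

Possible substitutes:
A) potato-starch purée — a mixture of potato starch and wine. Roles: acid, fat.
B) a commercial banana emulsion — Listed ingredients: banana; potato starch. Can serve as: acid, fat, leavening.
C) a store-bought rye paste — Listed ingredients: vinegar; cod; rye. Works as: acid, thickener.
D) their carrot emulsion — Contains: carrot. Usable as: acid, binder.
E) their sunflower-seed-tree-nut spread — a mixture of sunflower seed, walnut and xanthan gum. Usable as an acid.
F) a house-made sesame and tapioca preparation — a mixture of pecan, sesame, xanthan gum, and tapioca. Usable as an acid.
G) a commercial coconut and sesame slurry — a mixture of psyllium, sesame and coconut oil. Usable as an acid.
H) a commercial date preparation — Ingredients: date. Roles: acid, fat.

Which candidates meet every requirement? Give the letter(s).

A: has wine, so not Whole30-style — reject
B: only potato starch and banana; none excluded — OK
C: has rye, so not Whole30-style; has cod, so not vegan — out
D: works as an acid, Whole30-style, vegan — valid
E: has walnut, so not tree-nut-free — no
F: has pecan, so not tree-nut-free; has sesame, so not sesame-free — reject
G: has sesame, so not sesame-free; has coconut oil, so not coconut-free — reject
H: all constraints satisfied — OK

B, D, H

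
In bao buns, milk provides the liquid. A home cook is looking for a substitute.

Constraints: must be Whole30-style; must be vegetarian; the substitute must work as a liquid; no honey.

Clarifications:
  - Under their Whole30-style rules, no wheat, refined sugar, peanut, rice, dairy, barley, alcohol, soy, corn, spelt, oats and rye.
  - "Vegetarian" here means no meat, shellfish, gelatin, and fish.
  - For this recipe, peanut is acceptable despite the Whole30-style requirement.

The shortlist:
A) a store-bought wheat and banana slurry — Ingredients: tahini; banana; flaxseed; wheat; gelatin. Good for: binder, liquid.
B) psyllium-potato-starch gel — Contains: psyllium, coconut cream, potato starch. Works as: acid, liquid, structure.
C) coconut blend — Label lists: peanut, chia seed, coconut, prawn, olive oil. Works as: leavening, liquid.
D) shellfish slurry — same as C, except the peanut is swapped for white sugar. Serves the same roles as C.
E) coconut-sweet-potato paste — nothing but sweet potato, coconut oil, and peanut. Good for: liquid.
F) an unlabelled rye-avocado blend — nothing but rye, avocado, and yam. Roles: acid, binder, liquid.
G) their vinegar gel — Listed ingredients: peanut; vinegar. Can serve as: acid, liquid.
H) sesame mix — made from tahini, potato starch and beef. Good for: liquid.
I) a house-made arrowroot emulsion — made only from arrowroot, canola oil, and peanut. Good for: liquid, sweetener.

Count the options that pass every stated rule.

A: has wheat, so not Whole30-style; has gelatin, so not vegetarian — out
B: only coconut cream, potato starch, and psyllium; none excluded — valid
C: has prawn, so not vegetarian — out
D: has white sugar, so not Whole30-style; has prawn, so not vegetarian — reject
E: peanut is permitted under the Whole30-style carve-out; nothing else excluded — OK
F: has rye, so not Whole30-style — reject
G: peanut is permitted under the Whole30-style carve-out; nothing else excluded — OK
H: has beef, so not vegetarian — reject
I: peanut is permitted under the Whole30-style carve-out; nothing else excluded — valid

4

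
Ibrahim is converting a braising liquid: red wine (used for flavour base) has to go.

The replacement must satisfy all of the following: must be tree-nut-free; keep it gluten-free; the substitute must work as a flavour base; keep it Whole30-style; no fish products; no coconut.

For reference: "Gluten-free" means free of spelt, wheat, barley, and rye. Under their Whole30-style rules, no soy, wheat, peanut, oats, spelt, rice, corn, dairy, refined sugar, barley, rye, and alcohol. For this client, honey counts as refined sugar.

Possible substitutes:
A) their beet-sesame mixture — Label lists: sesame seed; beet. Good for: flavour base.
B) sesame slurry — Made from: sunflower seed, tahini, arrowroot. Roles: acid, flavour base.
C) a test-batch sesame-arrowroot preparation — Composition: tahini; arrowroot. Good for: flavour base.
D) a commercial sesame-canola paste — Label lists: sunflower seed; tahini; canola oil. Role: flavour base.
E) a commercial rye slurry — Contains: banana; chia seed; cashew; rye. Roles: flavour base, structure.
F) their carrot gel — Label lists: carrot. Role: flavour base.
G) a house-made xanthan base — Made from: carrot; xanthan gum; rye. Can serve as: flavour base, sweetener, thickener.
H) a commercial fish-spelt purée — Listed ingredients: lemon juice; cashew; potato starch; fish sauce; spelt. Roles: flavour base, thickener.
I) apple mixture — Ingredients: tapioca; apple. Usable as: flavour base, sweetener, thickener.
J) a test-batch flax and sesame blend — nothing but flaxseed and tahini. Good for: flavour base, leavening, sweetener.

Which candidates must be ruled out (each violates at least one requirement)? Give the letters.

E, G, H

A: only sesame seed and beet; none excluded — keep
B: works as a flavour base, no fish, no tree nuts — OK
C: only tahini and arrowroot; none excluded — OK
D: only tahini, sunflower seed, and canola oil; none excluded — valid
E: has rye, so not gluten-free; has rye, so not Whole30-style (and 1 more) — no
F: only carrot; none excluded — OK
G: has rye, so not gluten-free; has rye, so not Whole30-style — reject
H: has spelt, so not gluten-free; has spelt, so not Whole30-style (and 2 more) — reject
I: nothing on the exclusion list — OK
J: nothing on the exclusion list — OK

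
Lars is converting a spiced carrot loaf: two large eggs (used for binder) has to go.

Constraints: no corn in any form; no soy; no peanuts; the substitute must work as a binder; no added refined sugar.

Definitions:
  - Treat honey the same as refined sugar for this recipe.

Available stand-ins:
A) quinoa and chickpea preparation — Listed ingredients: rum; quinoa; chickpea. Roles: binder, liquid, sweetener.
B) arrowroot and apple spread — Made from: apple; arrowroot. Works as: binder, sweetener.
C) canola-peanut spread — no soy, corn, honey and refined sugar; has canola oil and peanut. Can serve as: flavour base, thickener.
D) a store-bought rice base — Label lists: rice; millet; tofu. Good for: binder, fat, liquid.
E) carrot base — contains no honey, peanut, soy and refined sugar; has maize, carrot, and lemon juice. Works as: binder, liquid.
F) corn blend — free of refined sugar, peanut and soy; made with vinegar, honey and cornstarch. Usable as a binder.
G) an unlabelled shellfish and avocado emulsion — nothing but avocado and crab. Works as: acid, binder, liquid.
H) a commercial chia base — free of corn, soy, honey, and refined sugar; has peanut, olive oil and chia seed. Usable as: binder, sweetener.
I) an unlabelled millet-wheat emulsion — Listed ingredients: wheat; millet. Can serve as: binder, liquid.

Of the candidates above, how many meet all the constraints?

4

A: works as a binder, no corn, no-added-sugar — OK
B: no corn, no-added-sugar — keep
C: not usable as a binder; has peanut, so not peanut-free — no
D: has tofu, so not soy-free — out
E: has maize, so not corn-free — out
F: has cornstarch, so not corn-free; has honey, so not no-added-sugar — reject
G: all constraints satisfied — keep
H: has peanut, so not peanut-free — no
I: works as a binder, no soy, no corn — OK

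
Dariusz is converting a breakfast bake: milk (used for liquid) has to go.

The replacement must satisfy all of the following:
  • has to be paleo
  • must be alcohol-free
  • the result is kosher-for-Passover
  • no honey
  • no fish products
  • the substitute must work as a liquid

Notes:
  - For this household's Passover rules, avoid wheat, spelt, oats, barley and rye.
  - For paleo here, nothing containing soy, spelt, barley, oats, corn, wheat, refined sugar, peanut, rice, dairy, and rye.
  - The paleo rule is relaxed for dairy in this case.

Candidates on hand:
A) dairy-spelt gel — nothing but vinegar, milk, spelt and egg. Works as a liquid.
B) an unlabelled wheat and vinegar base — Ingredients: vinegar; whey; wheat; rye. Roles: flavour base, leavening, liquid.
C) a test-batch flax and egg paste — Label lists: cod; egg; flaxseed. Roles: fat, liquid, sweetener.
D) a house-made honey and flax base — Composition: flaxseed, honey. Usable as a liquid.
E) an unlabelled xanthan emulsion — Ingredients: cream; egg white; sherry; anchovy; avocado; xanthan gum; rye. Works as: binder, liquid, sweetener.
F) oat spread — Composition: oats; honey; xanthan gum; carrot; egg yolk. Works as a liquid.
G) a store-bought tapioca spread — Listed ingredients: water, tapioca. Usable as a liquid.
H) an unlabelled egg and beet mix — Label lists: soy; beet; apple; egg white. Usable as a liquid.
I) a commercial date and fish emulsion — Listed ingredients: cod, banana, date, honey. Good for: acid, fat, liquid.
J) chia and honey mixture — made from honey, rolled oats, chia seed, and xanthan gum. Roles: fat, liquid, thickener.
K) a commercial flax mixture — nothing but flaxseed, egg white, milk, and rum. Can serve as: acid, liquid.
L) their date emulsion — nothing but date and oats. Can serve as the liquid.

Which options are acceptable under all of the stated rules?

A: has spelt, so not kosher-for-Passover; has spelt, so not paleo — reject
B: has rye, so not kosher-for-Passover; has rye, so not paleo — reject
C: has cod, so not fish-free — reject
D: has honey, so not honey-free — reject
E: has rye, so not kosher-for-Passover; has rye, so not paleo (and 2 more) — reject
F: has oats, so not kosher-for-Passover; has oats, so not paleo (and 1 more) — reject
G: paleo, no fish — OK
H: has soy, so not paleo — out
I: has cod, so not fish-free; has honey, so not honey-free — no
J: has rolled oats, so not kosher-for-Passover; has rolled oats, so not paleo (and 1 more) — no
K: has rum, so not alcohol-free — reject
L: has oats, so not kosher-for-Passover; has oats, so not paleo — out

G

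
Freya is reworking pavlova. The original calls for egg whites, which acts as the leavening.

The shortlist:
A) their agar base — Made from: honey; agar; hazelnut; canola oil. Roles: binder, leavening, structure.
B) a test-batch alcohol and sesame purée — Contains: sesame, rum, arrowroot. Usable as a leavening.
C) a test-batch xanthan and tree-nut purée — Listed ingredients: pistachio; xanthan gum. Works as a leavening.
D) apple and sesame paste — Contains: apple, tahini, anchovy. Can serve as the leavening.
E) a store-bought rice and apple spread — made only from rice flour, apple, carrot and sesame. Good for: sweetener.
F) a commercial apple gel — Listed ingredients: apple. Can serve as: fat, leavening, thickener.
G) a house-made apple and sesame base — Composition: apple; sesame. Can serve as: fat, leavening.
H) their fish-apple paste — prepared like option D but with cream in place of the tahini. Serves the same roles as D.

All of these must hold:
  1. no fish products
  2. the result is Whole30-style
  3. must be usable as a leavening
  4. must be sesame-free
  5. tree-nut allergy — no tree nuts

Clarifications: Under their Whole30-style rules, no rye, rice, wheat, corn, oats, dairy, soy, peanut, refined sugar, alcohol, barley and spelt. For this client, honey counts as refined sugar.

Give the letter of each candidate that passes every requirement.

F

A: has honey, so not Whole30-style; has hazelnut, so not tree-nut-free — no
B: has rum, so not Whole30-style; has sesame, so not sesame-free — out
C: has pistachio, so not tree-nut-free — out
D: has tahini, so not sesame-free; has anchovy, so not fish-free — reject
E: not usable as a leavening; has rice flour, so not Whole30-style (and 1 more) — reject
F: no sesame, Whole30-style — OK
G: has sesame, so not sesame-free — out
H: has cream, so not Whole30-style; has anchovy, so not fish-free — reject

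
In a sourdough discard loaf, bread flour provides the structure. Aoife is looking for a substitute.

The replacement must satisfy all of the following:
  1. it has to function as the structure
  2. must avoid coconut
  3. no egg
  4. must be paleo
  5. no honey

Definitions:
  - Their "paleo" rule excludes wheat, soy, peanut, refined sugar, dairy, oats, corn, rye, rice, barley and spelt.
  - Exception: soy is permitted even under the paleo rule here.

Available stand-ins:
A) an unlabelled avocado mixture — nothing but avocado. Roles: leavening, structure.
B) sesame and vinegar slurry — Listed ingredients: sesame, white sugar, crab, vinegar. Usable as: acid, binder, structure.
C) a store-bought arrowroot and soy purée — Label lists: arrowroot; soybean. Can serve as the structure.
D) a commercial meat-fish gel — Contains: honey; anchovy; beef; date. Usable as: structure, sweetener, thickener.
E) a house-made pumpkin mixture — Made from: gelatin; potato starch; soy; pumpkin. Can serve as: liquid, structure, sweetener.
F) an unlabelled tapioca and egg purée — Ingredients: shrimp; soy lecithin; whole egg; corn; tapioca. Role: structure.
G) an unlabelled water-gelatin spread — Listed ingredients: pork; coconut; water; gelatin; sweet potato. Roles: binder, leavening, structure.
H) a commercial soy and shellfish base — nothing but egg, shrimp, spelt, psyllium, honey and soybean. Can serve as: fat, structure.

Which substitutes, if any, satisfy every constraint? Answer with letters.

A, C, E

A: works as a structure, no honey, no coconut — OK
B: has white sugar, so not paleo — reject
C: soy is permitted under the paleo carve-out; nothing else excluded — keep
D: has honey, so not honey-free — out
E: soy is permitted under the paleo carve-out; nothing else excluded — keep
F: has corn, so not paleo; has whole egg, so not egg-free — out
G: has coconut, so not coconut-free — reject
H: has spelt, so not paleo; has honey, so not honey-free (and 1 more) — out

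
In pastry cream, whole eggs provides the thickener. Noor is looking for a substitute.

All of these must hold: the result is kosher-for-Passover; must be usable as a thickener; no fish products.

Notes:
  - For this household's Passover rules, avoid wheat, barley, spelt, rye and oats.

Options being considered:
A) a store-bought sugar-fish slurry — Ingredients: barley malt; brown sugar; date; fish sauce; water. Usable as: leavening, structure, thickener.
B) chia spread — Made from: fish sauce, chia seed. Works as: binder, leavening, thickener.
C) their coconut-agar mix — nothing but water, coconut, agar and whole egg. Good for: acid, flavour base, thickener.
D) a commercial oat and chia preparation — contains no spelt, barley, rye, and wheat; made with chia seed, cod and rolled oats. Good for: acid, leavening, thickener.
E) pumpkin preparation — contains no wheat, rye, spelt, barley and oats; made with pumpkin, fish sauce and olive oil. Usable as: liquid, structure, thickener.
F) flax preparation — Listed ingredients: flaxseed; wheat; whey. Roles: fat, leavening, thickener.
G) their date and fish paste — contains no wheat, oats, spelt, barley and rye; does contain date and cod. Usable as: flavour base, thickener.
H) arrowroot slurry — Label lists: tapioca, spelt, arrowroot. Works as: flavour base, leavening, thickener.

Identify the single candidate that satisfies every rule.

A: has barley malt, so not kosher-for-Passover; has fish sauce, so not fish-free — out
B: has fish sauce, so not fish-free — reject
C: no fish, kosher-for-Passover — OK
D: has rolled oats, so not kosher-for-Passover; has cod, so not fish-free — reject
E: has fish sauce, so not fish-free — reject
F: has wheat, so not kosher-for-Passover — reject
G: has cod, so not fish-free — no
H: has spelt, so not kosher-for-Passover — reject

C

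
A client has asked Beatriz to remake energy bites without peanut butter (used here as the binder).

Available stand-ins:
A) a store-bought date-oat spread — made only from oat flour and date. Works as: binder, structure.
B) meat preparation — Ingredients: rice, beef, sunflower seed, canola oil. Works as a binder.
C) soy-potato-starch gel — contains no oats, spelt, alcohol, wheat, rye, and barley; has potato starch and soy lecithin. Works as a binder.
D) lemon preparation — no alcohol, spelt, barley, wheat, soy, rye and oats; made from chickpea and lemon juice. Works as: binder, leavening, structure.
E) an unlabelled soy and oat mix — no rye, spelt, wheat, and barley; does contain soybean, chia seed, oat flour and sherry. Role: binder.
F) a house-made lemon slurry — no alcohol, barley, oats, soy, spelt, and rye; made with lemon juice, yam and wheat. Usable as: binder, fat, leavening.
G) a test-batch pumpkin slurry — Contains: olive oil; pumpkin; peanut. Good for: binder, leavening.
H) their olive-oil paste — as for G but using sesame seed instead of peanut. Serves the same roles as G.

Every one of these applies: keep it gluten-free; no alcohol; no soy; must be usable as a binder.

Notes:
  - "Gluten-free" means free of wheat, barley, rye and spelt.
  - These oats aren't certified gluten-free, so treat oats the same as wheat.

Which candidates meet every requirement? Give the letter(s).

A: has oat flour, so not gluten-free — reject
B: beef and rice etc. — none of it excluded — valid
C: has soy lecithin, so not soy-free — no
D: no soy, no alcohol — valid
E: has oat flour, so not gluten-free; has soybean, so not soy-free (and 1 more) — reject
F: has wheat, so not gluten-free — reject
G: only peanut, pumpkin, and olive oil; none excluded — OK
H: every rule checks out — valid

B, D, G, H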